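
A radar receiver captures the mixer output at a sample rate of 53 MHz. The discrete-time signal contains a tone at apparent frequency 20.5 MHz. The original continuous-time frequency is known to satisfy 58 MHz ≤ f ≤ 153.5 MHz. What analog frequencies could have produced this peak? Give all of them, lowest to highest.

Frequencies that alias to 20.5 MHz are k·fs ± 20.5 MHz for integer k ≥ 0.
k=0: 20.5 MHz.
k=1: 32.5 MHz, 73.5 MHz.
k=2: 85.5 MHz, 126.5 MHz.
k=3: 138.5 MHz, 179.5 MHz.
k=4: 191.5 MHz, 232.5 MHz.
Within [58 MHz, 153.5 MHz]: 73.5 MHz, 85.5 MHz, 126.5 MHz, 138.5 MHz.

73.5 MHz, 85.5 MHz, 126.5 MHz, 138.5 MHz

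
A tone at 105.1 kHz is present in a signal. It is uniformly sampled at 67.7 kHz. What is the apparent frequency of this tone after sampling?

105.1 kHz mod fs = 37.4 kHz.
37.4 kHz > fs/2 = 33.85 kHz, folds to fs − 37.4 kHz = 30.3 kHz.

30.3 kHz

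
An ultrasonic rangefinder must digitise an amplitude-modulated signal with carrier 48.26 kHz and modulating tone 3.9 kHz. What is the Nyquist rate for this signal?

104.32 kHz

AM sidebands sit at fc ± fm = 44.36 kHz and 52.16 kHz.
Highest-frequency component: 52.16 kHz.
Nyquist rate = 2 × 52.16 kHz = 104.32 kHz.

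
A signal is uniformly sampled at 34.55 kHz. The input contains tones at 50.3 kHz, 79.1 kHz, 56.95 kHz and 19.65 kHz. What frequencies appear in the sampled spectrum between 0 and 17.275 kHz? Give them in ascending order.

10 kHz, 12.15 kHz, 14.9 kHz, 15.75 kHz

fs/2 = 17.275 kHz.
50.3 kHz mod fs = 15.75 kHz.
15.75 kHz ≤ fs/2 = 17.275 kHz, appears at 15.75 kHz.
79.1 kHz mod fs = 10 kHz.
10 kHz ≤ fs/2 = 17.275 kHz, appears at 10 kHz.
56.95 kHz mod fs = 22.4 kHz.
22.4 kHz > fs/2 = 17.275 kHz, folds to fs − 22.4 kHz = 12.15 kHz.
19.65 kHz > fs/2 = 17.275 kHz, folds to fs − 19.65 kHz = 14.9 kHz.
Distinct values: {10 kHz, 12.15 kHz, 14.9 kHz, 15.75 kHz}.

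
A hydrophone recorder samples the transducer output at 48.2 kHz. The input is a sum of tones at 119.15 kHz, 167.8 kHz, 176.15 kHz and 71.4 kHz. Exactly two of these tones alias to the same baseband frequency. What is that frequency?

fs/2 = 24.1 kHz.
119.15 kHz mod fs = 22.75 kHz.
22.75 kHz ≤ fs/2 = 24.1 kHz, appears at 22.75 kHz.
167.8 kHz mod fs = 23.2 kHz.
23.2 kHz ≤ fs/2 = 24.1 kHz, appears at 23.2 kHz.
176.15 kHz mod fs = 31.55 kHz.
31.55 kHz > fs/2 = 24.1 kHz, folds to fs − 31.55 kHz = 16.65 kHz.
71.4 kHz mod fs = 23.2 kHz.
23.2 kHz ≤ fs/2 = 24.1 kHz, appears at 23.2 kHz.
71.4 kHz and 167.8 kHz both map to 23.2 kHz.

23.2 kHz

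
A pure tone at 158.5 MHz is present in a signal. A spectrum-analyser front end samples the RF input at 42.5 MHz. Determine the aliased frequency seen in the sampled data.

11.5 MHz

158.5 MHz mod fs = 31 MHz.
31 MHz > fs/2 = 21.25 MHz, folds to fs − 31 MHz = 11.5 MHz.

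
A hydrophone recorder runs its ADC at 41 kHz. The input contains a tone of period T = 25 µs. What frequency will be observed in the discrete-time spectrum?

T = 25 µs → f = 1/T = 40 kHz.
40 kHz > fs/2 = 20.5 kHz, folds to fs − 40 kHz = 1 kHz.

1 kHz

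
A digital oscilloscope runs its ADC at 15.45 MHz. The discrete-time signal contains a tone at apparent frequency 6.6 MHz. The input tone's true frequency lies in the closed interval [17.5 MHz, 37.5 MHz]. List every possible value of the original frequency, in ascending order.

Frequencies that alias to 6.6 MHz are k·fs ± 6.6 MHz for integer k ≥ 0.
k=0: 6.6 MHz.
k=1: 8.85 MHz, 22.05 MHz.
k=2: 24.3 MHz, 37.5 MHz.
k=3: 39.75 MHz, 52.95 MHz.
Within [17.5 MHz, 37.5 MHz]: 22.05 MHz, 24.3 MHz, 37.5 MHz.

22.05 MHz, 24.3 MHz, 37.5 MHz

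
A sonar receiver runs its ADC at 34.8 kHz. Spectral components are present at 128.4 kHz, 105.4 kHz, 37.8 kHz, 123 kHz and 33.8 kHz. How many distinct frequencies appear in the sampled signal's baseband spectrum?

4

fs/2 = 17.4 kHz.
128.4 kHz mod fs = 24 kHz.
24 kHz > fs/2 = 17.4 kHz, folds to fs − 24 kHz = 10.8 kHz.
105.4 kHz mod fs = 1 kHz.
1 kHz ≤ fs/2 = 17.4 kHz, appears at 1 kHz.
37.8 kHz mod fs = 3 kHz.
3 kHz ≤ fs/2 = 17.4 kHz, appears at 3 kHz.
123 kHz mod fs = 18.6 kHz.
18.6 kHz > fs/2 = 17.4 kHz, folds to fs − 18.6 kHz = 16.2 kHz.
33.8 kHz > fs/2 = 17.4 kHz, folds to fs − 33.8 kHz = 1 kHz.
Distinct values: {1 kHz, 3 kHz, 10.8 kHz, 16.2 kHz} → 4.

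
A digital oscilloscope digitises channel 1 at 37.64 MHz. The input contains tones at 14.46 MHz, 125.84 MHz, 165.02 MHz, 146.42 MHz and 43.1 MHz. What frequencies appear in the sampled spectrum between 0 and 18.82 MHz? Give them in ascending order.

4.14 MHz, 5.46 MHz, 12.92 MHz, 14.46 MHz

fs/2 = 18.82 MHz.
14.46 MHz ≤ fs/2 = 18.82 MHz, passes unchanged.
125.84 MHz mod fs = 12.92 MHz.
12.92 MHz ≤ fs/2 = 18.82 MHz, appears at 12.92 MHz.
165.02 MHz mod fs = 14.46 MHz.
14.46 MHz ≤ fs/2 = 18.82 MHz, appears at 14.46 MHz.
146.42 MHz mod fs = 33.5 MHz.
33.5 MHz > fs/2 = 18.82 MHz, folds to fs − 33.5 MHz = 4.14 MHz.
43.1 MHz mod fs = 5.46 MHz.
5.46 MHz ≤ fs/2 = 18.82 MHz, appears at 5.46 MHz.
Distinct values: {4.14 MHz, 5.46 MHz, 12.92 MHz, 14.46 MHz}.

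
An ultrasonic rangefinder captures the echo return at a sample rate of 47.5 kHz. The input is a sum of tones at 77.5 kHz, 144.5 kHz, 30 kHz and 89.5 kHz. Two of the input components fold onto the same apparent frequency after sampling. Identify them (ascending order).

fs/2 = 23.75 kHz.
77.5 kHz mod fs = 30 kHz.
30 kHz > fs/2 = 23.75 kHz, folds to fs − 30 kHz = 17.5 kHz.
144.5 kHz mod fs = 2 kHz.
2 kHz ≤ fs/2 = 23.75 kHz, appears at 2 kHz.
30 kHz > fs/2 = 23.75 kHz, folds to fs − 30 kHz = 17.5 kHz.
89.5 kHz mod fs = 42 kHz.
42 kHz > fs/2 = 23.75 kHz, folds to fs − 42 kHz = 5.5 kHz.
30 kHz and 77.5 kHz both map to 17.5 kHz.

30 kHz, 77.5 kHz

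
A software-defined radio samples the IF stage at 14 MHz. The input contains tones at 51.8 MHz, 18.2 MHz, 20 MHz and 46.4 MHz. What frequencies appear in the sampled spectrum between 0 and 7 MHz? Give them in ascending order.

4.2 MHz, 4.4 MHz, 6 MHz

fs/2 = 7 MHz.
51.8 MHz mod fs = 9.8 MHz.
9.8 MHz > fs/2 = 7 MHz, folds to fs − 9.8 MHz = 4.2 MHz.
18.2 MHz mod fs = 4.2 MHz.
4.2 MHz ≤ fs/2 = 7 MHz, appears at 4.2 MHz.
20 MHz mod fs = 6 MHz.
6 MHz ≤ fs/2 = 7 MHz, appears at 6 MHz.
46.4 MHz mod fs = 4.4 MHz.
4.4 MHz ≤ fs/2 = 7 MHz, appears at 4.4 MHz.
Distinct values: {4.2 MHz, 4.4 MHz, 6 MHz}.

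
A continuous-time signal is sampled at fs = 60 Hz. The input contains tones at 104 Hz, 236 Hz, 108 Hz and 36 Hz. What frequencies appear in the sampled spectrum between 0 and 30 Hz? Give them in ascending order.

fs/2 = 30 Hz.
104 Hz mod fs = 44 Hz.
44 Hz > fs/2 = 30 Hz, folds to fs − 44 Hz = 16 Hz.
236 Hz mod fs = 56 Hz.
56 Hz > fs/2 = 30 Hz, folds to fs − 56 Hz = 4 Hz.
108 Hz mod fs = 48 Hz.
48 Hz > fs/2 = 30 Hz, folds to fs − 48 Hz = 12 Hz.
36 Hz > fs/2 = 30 Hz, folds to fs − 36 Hz = 24 Hz.
Distinct values: {4 Hz, 12 Hz, 16 Hz, 24 Hz}.

4 Hz, 12 Hz, 16 Hz, 24 Hz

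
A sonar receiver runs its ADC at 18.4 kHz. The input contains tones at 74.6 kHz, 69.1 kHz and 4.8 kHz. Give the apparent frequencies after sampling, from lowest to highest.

1 kHz, 4.5 kHz, 4.8 kHz

fs/2 = 9.2 kHz.
74.6 kHz mod fs = 1 kHz.
1 kHz ≤ fs/2 = 9.2 kHz, appears at 1 kHz.
69.1 kHz mod fs = 13.9 kHz.
13.9 kHz > fs/2 = 9.2 kHz, folds to fs − 13.9 kHz = 4.5 kHz.
4.8 kHz ≤ fs/2 = 9.2 kHz, passes unchanged.
Distinct values: {1 kHz, 4.5 kHz, 4.8 kHz}.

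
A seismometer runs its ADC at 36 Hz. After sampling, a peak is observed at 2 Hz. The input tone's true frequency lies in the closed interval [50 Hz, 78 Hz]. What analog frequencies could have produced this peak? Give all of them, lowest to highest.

Frequencies that alias to 2 Hz are k·fs ± 2 Hz for integer k ≥ 0.
k=0: 2 Hz.
k=1: 34 Hz, 38 Hz.
k=2: 70 Hz, 74 Hz.
k=3: 106 Hz, 110 Hz.
Within [50 Hz, 78 Hz]: 70 Hz, 74 Hz.

70 Hz, 74 Hz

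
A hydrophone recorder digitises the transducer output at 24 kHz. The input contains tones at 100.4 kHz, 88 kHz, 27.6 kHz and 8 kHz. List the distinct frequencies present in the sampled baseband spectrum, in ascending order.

3.6 kHz, 4.4 kHz, 8 kHz

fs/2 = 12 kHz.
100.4 kHz mod fs = 4.4 kHz.
4.4 kHz ≤ fs/2 = 12 kHz, appears at 4.4 kHz.
88 kHz mod fs = 16 kHz.
16 kHz > fs/2 = 12 kHz, folds to fs − 16 kHz = 8 kHz.
27.6 kHz mod fs = 3.6 kHz.
3.6 kHz ≤ fs/2 = 12 kHz, appears at 3.6 kHz.
8 kHz ≤ fs/2 = 12 kHz, passes unchanged.
Distinct values: {3.6 kHz, 4.4 kHz, 8 kHz}.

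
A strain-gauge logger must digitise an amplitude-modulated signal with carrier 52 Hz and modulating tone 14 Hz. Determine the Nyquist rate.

AM sidebands sit at fc ± fm = 38 Hz and 66 Hz.
Highest-frequency component: 66 Hz.
Nyquist rate = 2 × 66 Hz = 132 Hz.

132 Hz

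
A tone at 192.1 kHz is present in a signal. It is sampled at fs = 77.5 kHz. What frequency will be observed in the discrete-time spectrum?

192.1 kHz mod fs = 37.1 kHz.
37.1 kHz ≤ fs/2 = 38.75 kHz, appears at 37.1 kHz.

37.1 kHz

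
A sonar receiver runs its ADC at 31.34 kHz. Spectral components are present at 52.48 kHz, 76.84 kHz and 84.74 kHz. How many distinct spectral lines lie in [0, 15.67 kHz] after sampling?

fs/2 = 15.67 kHz.
52.48 kHz mod fs = 21.14 kHz.
21.14 kHz > fs/2 = 15.67 kHz, folds to fs − 21.14 kHz = 10.2 kHz.
76.84 kHz mod fs = 14.16 kHz.
14.16 kHz ≤ fs/2 = 15.67 kHz, appears at 14.16 kHz.
84.74 kHz mod fs = 22.06 kHz.
22.06 kHz > fs/2 = 15.67 kHz, folds to fs − 22.06 kHz = 9.28 kHz.
Distinct values: {9.28 kHz, 10.2 kHz, 14.16 kHz} → 3.

3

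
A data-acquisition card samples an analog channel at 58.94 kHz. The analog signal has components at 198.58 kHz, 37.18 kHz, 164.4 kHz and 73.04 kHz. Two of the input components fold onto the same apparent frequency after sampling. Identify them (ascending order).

fs/2 = 29.47 kHz.
198.58 kHz mod fs = 21.76 kHz.
21.76 kHz ≤ fs/2 = 29.47 kHz, appears at 21.76 kHz.
37.18 kHz > fs/2 = 29.47 kHz, folds to fs − 37.18 kHz = 21.76 kHz.
164.4 kHz mod fs = 46.52 kHz.
46.52 kHz > fs/2 = 29.47 kHz, folds to fs − 46.52 kHz = 12.42 kHz.
73.04 kHz mod fs = 14.1 kHz.
14.1 kHz ≤ fs/2 = 29.47 kHz, appears at 14.1 kHz.
37.18 kHz and 198.58 kHz both map to 21.76 kHz.

37.18 kHz, 198.58 kHz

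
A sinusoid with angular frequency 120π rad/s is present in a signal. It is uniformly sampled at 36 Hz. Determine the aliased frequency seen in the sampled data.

12 Hz

ω = 120π rad/s → f = ω/(2π) = 60 Hz.
60 Hz mod fs = 24 Hz.
24 Hz > fs/2 = 18 Hz, folds to fs − 24 Hz = 12 Hz.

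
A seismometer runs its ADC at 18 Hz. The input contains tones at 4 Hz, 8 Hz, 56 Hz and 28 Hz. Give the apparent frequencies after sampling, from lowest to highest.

2 Hz, 4 Hz, 8 Hz

fs/2 = 9 Hz.
4 Hz ≤ fs/2 = 9 Hz, passes unchanged.
8 Hz ≤ fs/2 = 9 Hz, passes unchanged.
56 Hz mod fs = 2 Hz.
2 Hz ≤ fs/2 = 9 Hz, appears at 2 Hz.
28 Hz mod fs = 10 Hz.
10 Hz > fs/2 = 9 Hz, folds to fs − 10 Hz = 8 Hz.
Distinct values: {2 Hz, 4 Hz, 8 Hz}.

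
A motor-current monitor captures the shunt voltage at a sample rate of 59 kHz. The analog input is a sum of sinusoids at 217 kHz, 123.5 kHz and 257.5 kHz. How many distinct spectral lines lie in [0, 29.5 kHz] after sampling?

fs/2 = 29.5 kHz.
217 kHz mod fs = 40 kHz.
40 kHz > fs/2 = 29.5 kHz, folds to fs − 40 kHz = 19 kHz.
123.5 kHz mod fs = 5.5 kHz.
5.5 kHz ≤ fs/2 = 29.5 kHz, appears at 5.5 kHz.
257.5 kHz mod fs = 21.5 kHz.
21.5 kHz ≤ fs/2 = 29.5 kHz, appears at 21.5 kHz.
Distinct values: {5.5 kHz, 19 kHz, 21.5 kHz} → 3.

3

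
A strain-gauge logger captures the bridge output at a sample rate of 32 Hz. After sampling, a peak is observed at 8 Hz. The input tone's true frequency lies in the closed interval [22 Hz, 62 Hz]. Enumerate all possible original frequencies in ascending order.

24 Hz, 40 Hz, 56 Hz

Frequencies that alias to 8 Hz are k·fs ± 8 Hz for integer k ≥ 0.
k=0: 8 Hz.
k=1: 24 Hz, 40 Hz.
k=2: 56 Hz, 72 Hz.
k=3: 88 Hz, 104 Hz.
Within [22 Hz, 62 Hz]: 24 Hz, 40 Hz, 56 Hz.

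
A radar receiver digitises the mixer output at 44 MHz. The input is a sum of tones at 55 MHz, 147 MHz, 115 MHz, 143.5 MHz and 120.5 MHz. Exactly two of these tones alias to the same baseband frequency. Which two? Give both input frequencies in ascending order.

fs/2 = 22 MHz.
55 MHz mod fs = 11 MHz.
11 MHz ≤ fs/2 = 22 MHz, appears at 11 MHz.
147 MHz mod fs = 15 MHz.
15 MHz ≤ fs/2 = 22 MHz, appears at 15 MHz.
115 MHz mod fs = 27 MHz.
27 MHz > fs/2 = 22 MHz, folds to fs − 27 MHz = 17 MHz.
143.5 MHz mod fs = 11.5 MHz.
11.5 MHz ≤ fs/2 = 22 MHz, appears at 11.5 MHz.
120.5 MHz mod fs = 32.5 MHz.
32.5 MHz > fs/2 = 22 MHz, folds to fs − 32.5 MHz = 11.5 MHz.
120.5 MHz and 143.5 MHz both map to 11.5 MHz.

120.5 MHz, 143.5 MHz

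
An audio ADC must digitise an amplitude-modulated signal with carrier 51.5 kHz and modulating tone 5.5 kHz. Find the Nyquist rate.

AM sidebands sit at fc ± fm = 46 kHz and 57 kHz.
Highest-frequency component: 57 kHz.
Nyquist rate = 2 × 57 kHz = 114 kHz.

114 kHz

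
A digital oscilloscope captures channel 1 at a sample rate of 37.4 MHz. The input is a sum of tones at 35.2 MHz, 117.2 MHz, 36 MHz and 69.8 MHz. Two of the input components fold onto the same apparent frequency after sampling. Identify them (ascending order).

69.8 MHz, 117.2 MHz

fs/2 = 18.7 MHz.
35.2 MHz > fs/2 = 18.7 MHz, folds to fs − 35.2 MHz = 2.2 MHz.
117.2 MHz mod fs = 5 MHz.
5 MHz ≤ fs/2 = 18.7 MHz, appears at 5 MHz.
36 MHz > fs/2 = 18.7 MHz, folds to fs − 36 MHz = 1.4 MHz.
69.8 MHz mod fs = 32.4 MHz.
32.4 MHz > fs/2 = 18.7 MHz, folds to fs − 32.4 MHz = 5 MHz.
69.8 MHz and 117.2 MHz both map to 5 MHz.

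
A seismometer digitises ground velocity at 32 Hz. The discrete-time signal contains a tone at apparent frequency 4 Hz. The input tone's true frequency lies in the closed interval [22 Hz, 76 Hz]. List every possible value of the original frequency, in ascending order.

Frequencies that alias to 4 Hz are k·fs ± 4 Hz for integer k ≥ 0.
k=0: 4 Hz.
k=1: 28 Hz, 36 Hz.
k=2: 60 Hz, 68 Hz.
k=3: 92 Hz, 100 Hz.
Within [22 Hz, 76 Hz]: 28 Hz, 36 Hz, 60 Hz, 68 Hz.

28 Hz, 36 Hz, 60 Hz, 68 Hz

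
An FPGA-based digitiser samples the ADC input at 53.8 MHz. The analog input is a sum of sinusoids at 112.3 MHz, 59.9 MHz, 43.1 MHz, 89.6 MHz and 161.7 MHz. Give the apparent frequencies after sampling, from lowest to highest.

fs/2 = 26.9 MHz.
112.3 MHz mod fs = 4.7 MHz.
4.7 MHz ≤ fs/2 = 26.9 MHz, appears at 4.7 MHz.
59.9 MHz mod fs = 6.1 MHz.
6.1 MHz ≤ fs/2 = 26.9 MHz, appears at 6.1 MHz.
43.1 MHz > fs/2 = 26.9 MHz, folds to fs − 43.1 MHz = 10.7 MHz.
89.6 MHz mod fs = 35.8 MHz.
35.8 MHz > fs/2 = 26.9 MHz, folds to fs − 35.8 MHz = 18 MHz.
161.7 MHz mod fs = 0.3 MHz.
0.3 MHz ≤ fs/2 = 26.9 MHz, appears at 0.3 MHz.
Distinct values: {0.3 MHz, 4.7 MHz, 6.1 MHz, 10.7 MHz, 18 MHz}.

0.3 MHz, 4.7 MHz, 6.1 MHz, 10.7 MHz, 18 MHz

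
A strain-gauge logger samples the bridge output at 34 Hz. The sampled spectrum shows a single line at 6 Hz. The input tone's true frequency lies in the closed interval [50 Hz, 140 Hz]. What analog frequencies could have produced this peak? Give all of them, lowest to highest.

62 Hz, 74 Hz, 96 Hz, 108 Hz, 130 Hz

Frequencies that alias to 6 Hz are k·fs ± 6 Hz for integer k ≥ 0.
k=0: 6 Hz.
k=1: 28 Hz, 40 Hz.
k=2: 62 Hz, 74 Hz.
k=3: 96 Hz, 108 Hz.
k=4: 130 Hz, 142 Hz.
k=5: 164 Hz, 176 Hz.
Within [50 Hz, 140 Hz]: 62 Hz, 74 Hz, 96 Hz, 108 Hz, 130 Hz.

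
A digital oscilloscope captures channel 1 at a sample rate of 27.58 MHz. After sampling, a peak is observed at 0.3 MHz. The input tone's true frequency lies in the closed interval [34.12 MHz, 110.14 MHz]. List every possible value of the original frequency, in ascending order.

54.86 MHz, 55.46 MHz, 82.44 MHz, 83.04 MHz, 110.02 MHz

Frequencies that alias to 0.3 MHz are k·fs ± 0.3 MHz for integer k ≥ 0.
k=0: 0.3 MHz.
k=1: 27.28 MHz, 27.88 MHz.
k=2: 54.86 MHz, 55.46 MHz.
k=3: 82.44 MHz, 83.04 MHz.
k=4: 110.02 MHz, 110.62 MHz.
k=5: 137.6 MHz, 138.2 MHz.
Within [34.12 MHz, 110.14 MHz]: 54.86 MHz, 55.46 MHz, 82.44 MHz, 83.04 MHz, 110.02 MHz.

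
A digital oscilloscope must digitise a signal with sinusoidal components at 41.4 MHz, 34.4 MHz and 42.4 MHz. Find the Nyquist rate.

Highest-frequency component: 42.4 MHz.
Nyquist rate = 2 × 42.4 MHz = 84.8 MHz.

84.8 MHz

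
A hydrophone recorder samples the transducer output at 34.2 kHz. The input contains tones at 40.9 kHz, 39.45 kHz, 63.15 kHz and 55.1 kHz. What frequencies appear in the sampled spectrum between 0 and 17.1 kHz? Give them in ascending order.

fs/2 = 17.1 kHz.
40.9 kHz mod fs = 6.7 kHz.
6.7 kHz ≤ fs/2 = 17.1 kHz, appears at 6.7 kHz.
39.45 kHz mod fs = 5.25 kHz.
5.25 kHz ≤ fs/2 = 17.1 kHz, appears at 5.25 kHz.
63.15 kHz mod fs = 28.95 kHz.
28.95 kHz > fs/2 = 17.1 kHz, folds to fs − 28.95 kHz = 5.25 kHz.
55.1 kHz mod fs = 20.9 kHz.
20.9 kHz > fs/2 = 17.1 kHz, folds to fs − 20.9 kHz = 13.3 kHz.
Distinct values: {5.25 kHz, 6.7 kHz, 13.3 kHz}.

5.25 kHz, 6.7 kHz, 13.3 kHz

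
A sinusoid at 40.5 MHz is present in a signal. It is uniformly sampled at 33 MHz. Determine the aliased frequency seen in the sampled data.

7.5 MHz

40.5 MHz mod fs = 7.5 MHz.
7.5 MHz ≤ fs/2 = 16.5 MHz, appears at 7.5 MHz.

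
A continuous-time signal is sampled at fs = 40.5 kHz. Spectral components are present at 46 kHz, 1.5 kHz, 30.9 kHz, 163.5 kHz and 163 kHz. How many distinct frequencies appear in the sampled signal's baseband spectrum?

4

fs/2 = 20.25 kHz.
46 kHz mod fs = 5.5 kHz.
5.5 kHz ≤ fs/2 = 20.25 kHz, appears at 5.5 kHz.
1.5 kHz ≤ fs/2 = 20.25 kHz, passes unchanged.
30.9 kHz > fs/2 = 20.25 kHz, folds to fs − 30.9 kHz = 9.6 kHz.
163.5 kHz mod fs = 1.5 kHz.
1.5 kHz ≤ fs/2 = 20.25 kHz, appears at 1.5 kHz.
163 kHz mod fs = 1 kHz.
1 kHz ≤ fs/2 = 20.25 kHz, appears at 1 kHz.
Distinct values: {1 kHz, 1.5 kHz, 5.5 kHz, 9.6 kHz} → 4.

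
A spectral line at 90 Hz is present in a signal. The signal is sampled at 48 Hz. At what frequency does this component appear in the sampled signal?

6 Hz

90 Hz mod fs = 42 Hz.
42 Hz > fs/2 = 24 Hz, folds to fs − 42 Hz = 6 Hz.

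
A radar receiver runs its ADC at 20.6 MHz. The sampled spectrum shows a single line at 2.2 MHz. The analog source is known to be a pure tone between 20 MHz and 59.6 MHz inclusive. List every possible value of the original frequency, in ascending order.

22.8 MHz, 39 MHz, 43.4 MHz, 59.6 MHz

Frequencies that alias to 2.2 MHz are k·fs ± 2.2 MHz for integer k ≥ 0.
k=0: 2.2 MHz.
k=1: 18.4 MHz, 22.8 MHz.
k=2: 39 MHz, 43.4 MHz.
k=3: 59.6 MHz, 64 MHz.
k=4: 80.2 MHz, 84.6 MHz.
Within [20 MHz, 59.6 MHz]: 22.8 MHz, 39 MHz, 43.4 MHz, 59.6 MHz.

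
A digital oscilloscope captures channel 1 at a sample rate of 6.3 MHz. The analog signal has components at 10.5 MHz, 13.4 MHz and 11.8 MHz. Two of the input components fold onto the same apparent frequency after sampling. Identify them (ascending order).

11.8 MHz, 13.4 MHz

fs/2 = 3.15 MHz.
10.5 MHz mod fs = 4.2 MHz.
4.2 MHz > fs/2 = 3.15 MHz, folds to fs − 4.2 MHz = 2.1 MHz.
13.4 MHz mod fs = 0.8 MHz.
0.8 MHz ≤ fs/2 = 3.15 MHz, appears at 0.8 MHz.
11.8 MHz mod fs = 5.5 MHz.
5.5 MHz > fs/2 = 3.15 MHz, folds to fs − 5.5 MHz = 0.8 MHz.
11.8 MHz and 13.4 MHz both map to 0.8 MHz.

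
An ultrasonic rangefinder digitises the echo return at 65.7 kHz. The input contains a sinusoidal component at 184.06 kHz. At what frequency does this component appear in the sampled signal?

184.06 kHz mod fs = 52.66 kHz.
52.66 kHz > fs/2 = 32.85 kHz, folds to fs − 52.66 kHz = 13.04 kHz.

13.04 kHz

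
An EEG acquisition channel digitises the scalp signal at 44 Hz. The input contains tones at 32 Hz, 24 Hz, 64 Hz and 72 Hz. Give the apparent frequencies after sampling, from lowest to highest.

12 Hz, 16 Hz, 20 Hz

fs/2 = 22 Hz.
32 Hz > fs/2 = 22 Hz, folds to fs − 32 Hz = 12 Hz.
24 Hz > fs/2 = 22 Hz, folds to fs − 24 Hz = 20 Hz.
64 Hz mod fs = 20 Hz.
20 Hz ≤ fs/2 = 22 Hz, appears at 20 Hz.
72 Hz mod fs = 28 Hz.
28 Hz > fs/2 = 22 Hz, folds to fs − 28 Hz = 16 Hz.
Distinct values: {12 Hz, 16 Hz, 20 Hz}.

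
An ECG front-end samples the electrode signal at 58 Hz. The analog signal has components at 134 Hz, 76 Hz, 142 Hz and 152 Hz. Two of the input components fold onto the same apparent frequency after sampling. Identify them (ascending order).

fs/2 = 29 Hz.
134 Hz mod fs = 18 Hz.
18 Hz ≤ fs/2 = 29 Hz, appears at 18 Hz.
76 Hz mod fs = 18 Hz.
18 Hz ≤ fs/2 = 29 Hz, appears at 18 Hz.
142 Hz mod fs = 26 Hz.
26 Hz ≤ fs/2 = 29 Hz, appears at 26 Hz.
152 Hz mod fs = 36 Hz.
36 Hz > fs/2 = 29 Hz, folds to fs − 36 Hz = 22 Hz.
76 Hz and 134 Hz both map to 18 Hz.

76 Hz, 134 Hz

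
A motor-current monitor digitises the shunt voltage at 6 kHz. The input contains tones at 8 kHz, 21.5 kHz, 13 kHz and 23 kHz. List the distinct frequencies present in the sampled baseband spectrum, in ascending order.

1 kHz, 2 kHz, 2.5 kHz

fs/2 = 3 kHz.
8 kHz mod fs = 2 kHz.
2 kHz ≤ fs/2 = 3 kHz, appears at 2 kHz.
21.5 kHz mod fs = 3.5 kHz.
3.5 kHz > fs/2 = 3 kHz, folds to fs − 3.5 kHz = 2.5 kHz.
13 kHz mod fs = 1 kHz.
1 kHz ≤ fs/2 = 3 kHz, appears at 1 kHz.
23 kHz mod fs = 5 kHz.
5 kHz > fs/2 = 3 kHz, folds to fs − 5 kHz = 1 kHz.
Distinct values: {1 kHz, 2 kHz, 2.5 kHz}.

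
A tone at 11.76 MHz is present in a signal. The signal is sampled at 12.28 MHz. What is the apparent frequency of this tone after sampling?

11.76 MHz > fs/2 = 6.14 MHz, folds to fs − 11.76 MHz = 0.52 MHz.

0.52 MHz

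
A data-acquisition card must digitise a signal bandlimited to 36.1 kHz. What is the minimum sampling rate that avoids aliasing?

Nyquist rate = 2 × 36.1 kHz = 72.2 kHz.

72.2 kHz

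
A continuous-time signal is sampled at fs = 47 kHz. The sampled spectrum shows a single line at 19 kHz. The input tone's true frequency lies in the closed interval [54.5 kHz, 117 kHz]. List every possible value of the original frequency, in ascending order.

Frequencies that alias to 19 kHz are k·fs ± 19 kHz for integer k ≥ 0.
k=0: 19 kHz.
k=1: 28 kHz, 66 kHz.
k=2: 75 kHz, 113 kHz.
k=3: 122 kHz, 160 kHz.
Within [54.5 kHz, 117 kHz]: 66 kHz, 75 kHz, 113 kHz.

66 kHz, 75 kHz, 113 kHz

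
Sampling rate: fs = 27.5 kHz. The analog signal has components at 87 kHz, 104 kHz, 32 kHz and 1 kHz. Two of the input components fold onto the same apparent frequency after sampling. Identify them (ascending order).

fs/2 = 13.75 kHz.
87 kHz mod fs = 4.5 kHz.
4.5 kHz ≤ fs/2 = 13.75 kHz, appears at 4.5 kHz.
104 kHz mod fs = 21.5 kHz.
21.5 kHz > fs/2 = 13.75 kHz, folds to fs − 21.5 kHz = 6 kHz.
32 kHz mod fs = 4.5 kHz.
4.5 kHz ≤ fs/2 = 13.75 kHz, appears at 4.5 kHz.
1 kHz ≤ fs/2 = 13.75 kHz, passes unchanged.
32 kHz and 87 kHz both map to 4.5 kHz.

32 kHz, 87 kHz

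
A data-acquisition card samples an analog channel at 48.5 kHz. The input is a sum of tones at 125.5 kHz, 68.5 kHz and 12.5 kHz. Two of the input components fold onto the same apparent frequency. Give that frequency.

20 kHz

fs/2 = 24.25 kHz.
125.5 kHz mod fs = 28.5 kHz.
28.5 kHz > fs/2 = 24.25 kHz, folds to fs − 28.5 kHz = 20 kHz.
68.5 kHz mod fs = 20 kHz.
20 kHz ≤ fs/2 = 24.25 kHz, appears at 20 kHz.
12.5 kHz ≤ fs/2 = 24.25 kHz, passes unchanged.
68.5 kHz and 125.5 kHz both map to 20 kHz.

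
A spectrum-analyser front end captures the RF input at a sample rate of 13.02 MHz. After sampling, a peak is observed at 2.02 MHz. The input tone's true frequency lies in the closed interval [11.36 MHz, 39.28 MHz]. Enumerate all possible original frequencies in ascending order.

15.04 MHz, 24.02 MHz, 28.06 MHz, 37.04 MHz

Frequencies that alias to 2.02 MHz are k·fs ± 2.02 MHz for integer k ≥ 0.
k=0: 2.02 MHz.
k=1: 11 MHz, 15.04 MHz.
k=2: 24.02 MHz, 28.06 MHz.
k=3: 37.04 MHz, 41.08 MHz.
k=4: 50.06 MHz, 54.1 MHz.
Within [11.36 MHz, 39.28 MHz]: 15.04 MHz, 24.02 MHz, 28.06 MHz, 37.04 MHz.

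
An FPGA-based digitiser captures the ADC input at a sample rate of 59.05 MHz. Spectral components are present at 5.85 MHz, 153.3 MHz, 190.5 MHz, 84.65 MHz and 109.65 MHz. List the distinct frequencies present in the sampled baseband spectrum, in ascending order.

fs/2 = 29.525 MHz.
5.85 MHz ≤ fs/2 = 29.525 MHz, passes unchanged.
153.3 MHz mod fs = 35.2 MHz.
35.2 MHz > fs/2 = 29.525 MHz, folds to fs − 35.2 MHz = 23.85 MHz.
190.5 MHz mod fs = 13.35 MHz.
13.35 MHz ≤ fs/2 = 29.525 MHz, appears at 13.35 MHz.
84.65 MHz mod fs = 25.6 MHz.
25.6 MHz ≤ fs/2 = 29.525 MHz, appears at 25.6 MHz.
109.65 MHz mod fs = 50.6 MHz.
50.6 MHz > fs/2 = 29.525 MHz, folds to fs − 50.6 MHz = 8.45 MHz.
Distinct values: {5.85 MHz, 8.45 MHz, 13.35 MHz, 23.85 MHz, 25.6 MHz}.

5.85 MHz, 8.45 MHz, 13.35 MHz, 23.85 MHz, 25.6 MHz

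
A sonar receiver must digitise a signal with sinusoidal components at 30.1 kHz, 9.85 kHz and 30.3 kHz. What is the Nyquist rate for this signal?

Highest-frequency component: 30.3 kHz.
Nyquist rate = 2 × 30.3 kHz = 60.6 kHz.

60.6 kHz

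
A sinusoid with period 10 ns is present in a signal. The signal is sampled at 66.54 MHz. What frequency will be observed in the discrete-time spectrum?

33.08 MHz

T = 10 ns → f = 1/T = 100 MHz.
100 MHz mod fs = 33.46 MHz.
33.46 MHz > fs/2 = 33.27 MHz, folds to fs − 33.46 MHz = 33.08 MHz.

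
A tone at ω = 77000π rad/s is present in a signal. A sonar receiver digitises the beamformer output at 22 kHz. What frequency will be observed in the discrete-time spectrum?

5.5 kHz

ω = 77000π rad/s → f = ω/(2π) = 38500 Hz = 38.5 kHz.
38.5 kHz mod fs = 16.5 kHz.
16.5 kHz > fs/2 = 11 kHz, folds to fs − 16.5 kHz = 5.5 kHz.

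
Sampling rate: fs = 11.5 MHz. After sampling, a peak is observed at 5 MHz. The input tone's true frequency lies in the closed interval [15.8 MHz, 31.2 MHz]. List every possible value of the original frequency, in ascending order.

Frequencies that alias to 5 MHz are k·fs ± 5 MHz for integer k ≥ 0.
k=0: 5 MHz.
k=1: 6.5 MHz, 16.5 MHz.
k=2: 18 MHz, 28 MHz.
k=3: 29.5 MHz, 39.5 MHz.
k=4: 41 MHz, 51 MHz.
Within [15.8 MHz, 31.2 MHz]: 16.5 MHz, 18 MHz, 28 MHz, 29.5 MHz.

16.5 MHz, 18 MHz, 28 MHz, 29.5 MHz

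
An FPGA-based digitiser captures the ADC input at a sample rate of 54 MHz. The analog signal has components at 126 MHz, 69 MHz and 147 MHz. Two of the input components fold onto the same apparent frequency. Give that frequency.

fs/2 = 27 MHz.
126 MHz mod fs = 18 MHz.
18 MHz ≤ fs/2 = 27 MHz, appears at 18 MHz.
69 MHz mod fs = 15 MHz.
15 MHz ≤ fs/2 = 27 MHz, appears at 15 MHz.
147 MHz mod fs = 39 MHz.
39 MHz > fs/2 = 27 MHz, folds to fs − 39 MHz = 15 MHz.
69 MHz and 147 MHz both map to 15 MHz.

15 MHz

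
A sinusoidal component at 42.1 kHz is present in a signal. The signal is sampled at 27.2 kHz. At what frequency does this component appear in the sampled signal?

42.1 kHz mod fs = 14.9 kHz.
14.9 kHz > fs/2 = 13.6 kHz, folds to fs − 14.9 kHz = 12.3 kHz.

12.3 kHz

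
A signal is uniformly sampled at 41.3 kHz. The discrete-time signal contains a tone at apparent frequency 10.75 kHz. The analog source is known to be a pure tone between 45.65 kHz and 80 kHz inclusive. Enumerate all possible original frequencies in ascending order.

52.05 kHz, 71.85 kHz

Frequencies that alias to 10.75 kHz are k·fs ± 10.75 kHz for integer k ≥ 0.
k=0: 10.75 kHz.
k=1: 30.55 kHz, 52.05 kHz.
k=2: 71.85 kHz, 93.35 kHz.
k=3: 113.15 kHz, 134.65 kHz.
Within [45.65 kHz, 80 kHz]: 52.05 kHz, 71.85 kHz.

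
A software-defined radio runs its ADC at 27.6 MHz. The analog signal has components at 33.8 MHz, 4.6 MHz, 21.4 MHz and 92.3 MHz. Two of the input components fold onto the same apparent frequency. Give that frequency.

6.2 MHz

fs/2 = 13.8 MHz.
33.8 MHz mod fs = 6.2 MHz.
6.2 MHz ≤ fs/2 = 13.8 MHz, appears at 6.2 MHz.
4.6 MHz ≤ fs/2 = 13.8 MHz, passes unchanged.
21.4 MHz > fs/2 = 13.8 MHz, folds to fs − 21.4 MHz = 6.2 MHz.
92.3 MHz mod fs = 9.5 MHz.
9.5 MHz ≤ fs/2 = 13.8 MHz, appears at 9.5 MHz.
21.4 MHz and 33.8 MHz both map to 6.2 MHz.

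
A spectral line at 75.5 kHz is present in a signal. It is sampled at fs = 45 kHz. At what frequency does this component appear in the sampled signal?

14.5 kHz

75.5 kHz mod fs = 30.5 kHz.
30.5 kHz > fs/2 = 22.5 kHz, folds to fs − 30.5 kHz = 14.5 kHz.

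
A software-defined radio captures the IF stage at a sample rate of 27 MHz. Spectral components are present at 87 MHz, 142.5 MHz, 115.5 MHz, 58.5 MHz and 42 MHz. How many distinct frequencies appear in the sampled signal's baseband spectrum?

fs/2 = 13.5 MHz.
87 MHz mod fs = 6 MHz.
6 MHz ≤ fs/2 = 13.5 MHz, appears at 6 MHz.
142.5 MHz mod fs = 7.5 MHz.
7.5 MHz ≤ fs/2 = 13.5 MHz, appears at 7.5 MHz.
115.5 MHz mod fs = 7.5 MHz.
7.5 MHz ≤ fs/2 = 13.5 MHz, appears at 7.5 MHz.
58.5 MHz mod fs = 4.5 MHz.
4.5 MHz ≤ fs/2 = 13.5 MHz, appears at 4.5 MHz.
42 MHz mod fs = 15 MHz.
15 MHz > fs/2 = 13.5 MHz, folds to fs − 15 MHz = 12 MHz.
Distinct values: {4.5 MHz, 6 MHz, 7.5 MHz, 12 MHz} → 4.

4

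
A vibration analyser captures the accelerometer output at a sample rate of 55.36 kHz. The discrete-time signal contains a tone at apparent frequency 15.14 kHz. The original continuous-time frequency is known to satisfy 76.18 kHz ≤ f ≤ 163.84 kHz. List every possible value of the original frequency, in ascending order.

Frequencies that alias to 15.14 kHz are k·fs ± 15.14 kHz for integer k ≥ 0.
k=0: 15.14 kHz.
k=1: 40.22 kHz, 70.5 kHz.
k=2: 95.58 kHz, 125.86 kHz.
k=3: 150.94 kHz, 181.22 kHz.
k=4: 206.3 kHz, 236.58 kHz.
Within [76.18 kHz, 163.84 kHz]: 95.58 kHz, 125.86 kHz, 150.94 kHz.

95.58 kHz, 125.86 kHz, 150.94 kHz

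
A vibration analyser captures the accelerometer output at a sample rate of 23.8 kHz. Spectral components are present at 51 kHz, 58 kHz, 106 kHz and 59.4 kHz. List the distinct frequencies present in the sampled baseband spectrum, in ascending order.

fs/2 = 11.9 kHz.
51 kHz mod fs = 3.4 kHz.
3.4 kHz ≤ fs/2 = 11.9 kHz, appears at 3.4 kHz.
58 kHz mod fs = 10.4 kHz.
10.4 kHz ≤ fs/2 = 11.9 kHz, appears at 10.4 kHz.
106 kHz mod fs = 10.8 kHz.
10.8 kHz ≤ fs/2 = 11.9 kHz, appears at 10.8 kHz.
59.4 kHz mod fs = 11.8 kHz.
11.8 kHz ≤ fs/2 = 11.9 kHz, appears at 11.8 kHz.
Distinct values: {3.4 kHz, 10.4 kHz, 10.8 kHz, 11.8 kHz}.

3.4 kHz, 10.4 kHz, 10.8 kHz, 11.8 kHz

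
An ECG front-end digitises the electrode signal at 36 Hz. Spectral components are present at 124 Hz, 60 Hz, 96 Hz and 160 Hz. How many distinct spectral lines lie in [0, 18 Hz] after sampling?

fs/2 = 18 Hz.
124 Hz mod fs = 16 Hz.
16 Hz ≤ fs/2 = 18 Hz, appears at 16 Hz.
60 Hz mod fs = 24 Hz.
24 Hz > fs/2 = 18 Hz, folds to fs − 24 Hz = 12 Hz.
96 Hz mod fs = 24 Hz.
24 Hz > fs/2 = 18 Hz, folds to fs − 24 Hz = 12 Hz.
160 Hz mod fs = 16 Hz.
16 Hz ≤ fs/2 = 18 Hz, appears at 16 Hz.
Distinct values: {12 Hz, 16 Hz} → 2.

2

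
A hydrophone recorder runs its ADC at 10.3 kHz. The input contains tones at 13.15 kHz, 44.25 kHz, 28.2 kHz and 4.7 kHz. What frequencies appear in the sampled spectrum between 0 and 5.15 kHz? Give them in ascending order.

2.7 kHz, 2.85 kHz, 3.05 kHz, 4.7 kHz

fs/2 = 5.15 kHz.
13.15 kHz mod fs = 2.85 kHz.
2.85 kHz ≤ fs/2 = 5.15 kHz, appears at 2.85 kHz.
44.25 kHz mod fs = 3.05 kHz.
3.05 kHz ≤ fs/2 = 5.15 kHz, appears at 3.05 kHz.
28.2 kHz mod fs = 7.6 kHz.
7.6 kHz > fs/2 = 5.15 kHz, folds to fs − 7.6 kHz = 2.7 kHz.
4.7 kHz ≤ fs/2 = 5.15 kHz, passes unchanged.
Distinct values: {2.7 kHz, 2.85 kHz, 3.05 kHz, 4.7 kHz}.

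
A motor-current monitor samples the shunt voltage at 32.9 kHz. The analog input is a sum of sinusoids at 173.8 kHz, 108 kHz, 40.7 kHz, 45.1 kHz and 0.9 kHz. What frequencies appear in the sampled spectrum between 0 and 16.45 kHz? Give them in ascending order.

0.9 kHz, 7.8 kHz, 9.3 kHz, 12.2 kHz

fs/2 = 16.45 kHz.
173.8 kHz mod fs = 9.3 kHz.
9.3 kHz ≤ fs/2 = 16.45 kHz, appears at 9.3 kHz.
108 kHz mod fs = 9.3 kHz.
9.3 kHz ≤ fs/2 = 16.45 kHz, appears at 9.3 kHz.
40.7 kHz mod fs = 7.8 kHz.
7.8 kHz ≤ fs/2 = 16.45 kHz, appears at 7.8 kHz.
45.1 kHz mod fs = 12.2 kHz.
12.2 kHz ≤ fs/2 = 16.45 kHz, appears at 12.2 kHz.
0.9 kHz ≤ fs/2 = 16.45 kHz, passes unchanged.
Distinct values: {0.9 kHz, 7.8 kHz, 9.3 kHz, 12.2 kHz}.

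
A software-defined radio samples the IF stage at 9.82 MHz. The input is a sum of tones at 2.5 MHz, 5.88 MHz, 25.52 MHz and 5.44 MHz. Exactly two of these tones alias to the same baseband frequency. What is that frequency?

fs/2 = 4.91 MHz.
2.5 MHz ≤ fs/2 = 4.91 MHz, passes unchanged.
5.88 MHz > fs/2 = 4.91 MHz, folds to fs − 5.88 MHz = 3.94 MHz.
25.52 MHz mod fs = 5.88 MHz.
5.88 MHz > fs/2 = 4.91 MHz, folds to fs − 5.88 MHz = 3.94 MHz.
5.44 MHz > fs/2 = 4.91 MHz, folds to fs − 5.44 MHz = 4.38 MHz.
5.88 MHz and 25.52 MHz both map to 3.94 MHz.

3.94 MHz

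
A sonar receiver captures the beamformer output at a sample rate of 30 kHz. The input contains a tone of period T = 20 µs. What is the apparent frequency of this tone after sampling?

T = 20 µs → f = 1/T = 50 kHz.
50 kHz mod fs = 20 kHz.
20 kHz > fs/2 = 15 kHz, folds to fs − 20 kHz = 10 kHz.

10 kHz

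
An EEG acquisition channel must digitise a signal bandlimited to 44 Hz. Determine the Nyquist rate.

Nyquist rate = 2 × 44 Hz = 88 Hz.

88 Hz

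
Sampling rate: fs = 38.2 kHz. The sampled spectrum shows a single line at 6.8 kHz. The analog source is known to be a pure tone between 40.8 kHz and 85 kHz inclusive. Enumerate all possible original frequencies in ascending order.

45 kHz, 69.6 kHz, 83.2 kHz

Frequencies that alias to 6.8 kHz are k·fs ± 6.8 kHz for integer k ≥ 0.
k=0: 6.8 kHz.
k=1: 31.4 kHz, 45 kHz.
k=2: 69.6 kHz, 83.2 kHz.
k=3: 107.8 kHz, 121.4 kHz.
Within [40.8 kHz, 85 kHz]: 45 kHz, 69.6 kHz, 83.2 kHz.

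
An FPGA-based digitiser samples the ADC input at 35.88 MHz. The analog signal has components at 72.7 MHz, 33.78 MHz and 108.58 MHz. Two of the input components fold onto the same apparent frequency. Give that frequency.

fs/2 = 17.94 MHz.
72.7 MHz mod fs = 0.94 MHz.
0.94 MHz ≤ fs/2 = 17.94 MHz, appears at 0.94 MHz.
33.78 MHz > fs/2 = 17.94 MHz, folds to fs − 33.78 MHz = 2.1 MHz.
108.58 MHz mod fs = 0.94 MHz.
0.94 MHz ≤ fs/2 = 17.94 MHz, appears at 0.94 MHz.
72.7 MHz and 108.58 MHz both map to 0.94 MHz.

0.94 MHz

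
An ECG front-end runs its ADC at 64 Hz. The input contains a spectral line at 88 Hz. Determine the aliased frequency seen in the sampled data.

24 Hz

88 Hz mod fs = 24 Hz.
24 Hz ≤ fs/2 = 32 Hz, appears at 24 Hz.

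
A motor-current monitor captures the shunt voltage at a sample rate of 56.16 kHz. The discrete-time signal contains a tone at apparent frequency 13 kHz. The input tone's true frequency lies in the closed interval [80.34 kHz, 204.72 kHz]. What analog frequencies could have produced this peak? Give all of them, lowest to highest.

Frequencies that alias to 13 kHz are k·fs ± 13 kHz for integer k ≥ 0.
k=0: 13 kHz.
k=1: 43.16 kHz, 69.16 kHz.
k=2: 99.32 kHz, 125.32 kHz.
k=3: 155.48 kHz, 181.48 kHz.
k=4: 211.64 kHz, 237.64 kHz.
Within [80.34 kHz, 204.72 kHz]: 99.32 kHz, 125.32 kHz, 155.48 kHz, 181.48 kHz.

99.32 kHz, 125.32 kHz, 155.48 kHz, 181.48 kHz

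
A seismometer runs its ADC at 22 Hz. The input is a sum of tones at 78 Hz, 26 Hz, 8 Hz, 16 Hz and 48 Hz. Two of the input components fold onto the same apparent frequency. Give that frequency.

4 Hz

fs/2 = 11 Hz.
78 Hz mod fs = 12 Hz.
12 Hz > fs/2 = 11 Hz, folds to fs − 12 Hz = 10 Hz.
26 Hz mod fs = 4 Hz.
4 Hz ≤ fs/2 = 11 Hz, appears at 4 Hz.
8 Hz ≤ fs/2 = 11 Hz, passes unchanged.
16 Hz > fs/2 = 11 Hz, folds to fs − 16 Hz = 6 Hz.
48 Hz mod fs = 4 Hz.
4 Hz ≤ fs/2 = 11 Hz, appears at 4 Hz.
26 Hz and 48 Hz both map to 4 Hz.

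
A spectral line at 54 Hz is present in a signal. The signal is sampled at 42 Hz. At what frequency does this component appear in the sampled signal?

12 Hz

54 Hz mod fs = 12 Hz.
12 Hz ≤ fs/2 = 21 Hz, appears at 12 Hz.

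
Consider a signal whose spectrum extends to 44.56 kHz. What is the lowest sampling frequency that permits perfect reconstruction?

Nyquist rate = 2 × 44.56 kHz = 89.12 kHz.

89.12 kHz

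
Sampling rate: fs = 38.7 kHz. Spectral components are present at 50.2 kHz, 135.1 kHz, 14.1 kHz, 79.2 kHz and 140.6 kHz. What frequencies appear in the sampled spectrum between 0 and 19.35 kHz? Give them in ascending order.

1.8 kHz, 11.5 kHz, 14.1 kHz, 14.2 kHz, 19 kHz

fs/2 = 19.35 kHz.
50.2 kHz mod fs = 11.5 kHz.
11.5 kHz ≤ fs/2 = 19.35 kHz, appears at 11.5 kHz.
135.1 kHz mod fs = 19 kHz.
19 kHz ≤ fs/2 = 19.35 kHz, appears at 19 kHz.
14.1 kHz ≤ fs/2 = 19.35 kHz, passes unchanged.
79.2 kHz mod fs = 1.8 kHz.
1.8 kHz ≤ fs/2 = 19.35 kHz, appears at 1.8 kHz.
140.6 kHz mod fs = 24.5 kHz.
24.5 kHz > fs/2 = 19.35 kHz, folds to fs − 24.5 kHz = 14.2 kHz.
Distinct values: {1.8 kHz, 11.5 kHz, 14.1 kHz, 14.2 kHz, 19 kHz}.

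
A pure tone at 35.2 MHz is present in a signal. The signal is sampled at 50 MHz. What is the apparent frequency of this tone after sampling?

35.2 MHz > fs/2 = 25 MHz, folds to fs − 35.2 MHz = 14.8 MHz.

14.8 MHz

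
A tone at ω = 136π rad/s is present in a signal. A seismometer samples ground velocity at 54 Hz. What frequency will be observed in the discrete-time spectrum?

14 Hz

ω = 136π rad/s → f = ω/(2π) = 68 Hz.
68 Hz mod fs = 14 Hz.
14 Hz ≤ fs/2 = 27 Hz, appears at 14 Hz.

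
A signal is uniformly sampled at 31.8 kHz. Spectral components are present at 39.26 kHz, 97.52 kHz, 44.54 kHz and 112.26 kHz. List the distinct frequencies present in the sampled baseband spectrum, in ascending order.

fs/2 = 15.9 kHz.
39.26 kHz mod fs = 7.46 kHz.
7.46 kHz ≤ fs/2 = 15.9 kHz, appears at 7.46 kHz.
97.52 kHz mod fs = 2.12 kHz.
2.12 kHz ≤ fs/2 = 15.9 kHz, appears at 2.12 kHz.
44.54 kHz mod fs = 12.74 kHz.
12.74 kHz ≤ fs/2 = 15.9 kHz, appears at 12.74 kHz.
112.26 kHz mod fs = 16.86 kHz.
16.86 kHz > fs/2 = 15.9 kHz, folds to fs − 16.86 kHz = 14.94 kHz.
Distinct values: {2.12 kHz, 7.46 kHz, 12.74 kHz, 14.94 kHz}.

2.12 kHz, 7.46 kHz, 12.74 kHz, 14.94 kHz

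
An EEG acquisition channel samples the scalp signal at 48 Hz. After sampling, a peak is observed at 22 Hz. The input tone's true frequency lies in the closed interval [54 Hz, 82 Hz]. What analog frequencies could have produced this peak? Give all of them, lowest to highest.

Frequencies that alias to 22 Hz are k·fs ± 22 Hz for integer k ≥ 0.
k=0: 22 Hz.
k=1: 26 Hz, 70 Hz.
k=2: 74 Hz, 118 Hz.
k=3: 122 Hz, 166 Hz.
Within [54 Hz, 82 Hz]: 70 Hz, 74 Hz.

70 Hz, 74 Hz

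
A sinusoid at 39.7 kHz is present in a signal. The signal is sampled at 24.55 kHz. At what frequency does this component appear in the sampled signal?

9.4 kHz

39.7 kHz mod fs = 15.15 kHz.
15.15 kHz > fs/2 = 12.275 kHz, folds to fs − 15.15 kHz = 9.4 kHz.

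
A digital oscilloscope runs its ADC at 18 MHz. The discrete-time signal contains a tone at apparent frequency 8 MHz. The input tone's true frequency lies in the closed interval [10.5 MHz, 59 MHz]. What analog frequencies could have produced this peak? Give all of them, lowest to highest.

Frequencies that alias to 8 MHz are k·fs ± 8 MHz for integer k ≥ 0.
k=0: 8 MHz.
k=1: 10 MHz, 26 MHz.
k=2: 28 MHz, 44 MHz.
k=3: 46 MHz, 62 MHz.
k=4: 64 MHz, 80 MHz.
Within [10.5 MHz, 59 MHz]: 26 MHz, 28 MHz, 44 MHz, 46 MHz.

26 MHz, 28 MHz, 44 MHz, 46 MHz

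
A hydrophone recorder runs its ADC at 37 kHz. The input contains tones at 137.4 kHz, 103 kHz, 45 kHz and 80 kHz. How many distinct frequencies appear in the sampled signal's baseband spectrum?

3

fs/2 = 18.5 kHz.
137.4 kHz mod fs = 26.4 kHz.
26.4 kHz > fs/2 = 18.5 kHz, folds to fs − 26.4 kHz = 10.6 kHz.
103 kHz mod fs = 29 kHz.
29 kHz > fs/2 = 18.5 kHz, folds to fs − 29 kHz = 8 kHz.
45 kHz mod fs = 8 kHz.
8 kHz ≤ fs/2 = 18.5 kHz, appears at 8 kHz.
80 kHz mod fs = 6 kHz.
6 kHz ≤ fs/2 = 18.5 kHz, appears at 6 kHz.
Distinct values: {6 kHz, 8 kHz, 10.6 kHz} → 3.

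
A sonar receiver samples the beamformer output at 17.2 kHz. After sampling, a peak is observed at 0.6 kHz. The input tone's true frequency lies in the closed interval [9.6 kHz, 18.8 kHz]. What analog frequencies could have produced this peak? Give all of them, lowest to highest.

Frequencies that alias to 0.6 kHz are k·fs ± 0.6 kHz for integer k ≥ 0.
k=0: 0.6 kHz.
k=1: 16.6 kHz, 17.8 kHz.
k=2: 33.8 kHz, 35 kHz.
Within [9.6 kHz, 18.8 kHz]: 16.6 kHz, 17.8 kHz.

16.6 kHz, 17.8 kHz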